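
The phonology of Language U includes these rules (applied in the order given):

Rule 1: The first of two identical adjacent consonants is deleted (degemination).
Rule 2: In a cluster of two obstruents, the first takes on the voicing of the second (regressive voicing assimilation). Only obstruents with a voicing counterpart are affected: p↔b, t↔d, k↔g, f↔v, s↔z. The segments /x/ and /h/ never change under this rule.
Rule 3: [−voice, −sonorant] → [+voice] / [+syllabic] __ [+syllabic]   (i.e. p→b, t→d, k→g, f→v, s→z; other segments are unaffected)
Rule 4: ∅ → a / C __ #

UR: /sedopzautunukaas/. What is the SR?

Rule 1 (degemination): no segment meets the environment; /sedopzautunukaas/ is unchanged.
Rule 2 (regressive voicing assimilation): /p/ precedes the voiced obstruent /z/, so it voices to [b] by assimilation. /sedopzautunukaas/ → sedobzautunukaas.
Rule 3 (intervocalic voicing): /t/ is a voiceless obstruent between vowels /u/ and /u/, so it voices to [d]. /k/ is a voiceless obstruent between vowels /u/ and /a/, so it voices to [g]. /sedobzautunukaas/ → sedobzaudunugaas.
Rule 4 (final a-epenthesis): the form ends in the consonant /s/, so [a] is inserted word-finally. /sedobzaudunugaas/ → sedobzaudunugaasa.

sedobzaudunugaasa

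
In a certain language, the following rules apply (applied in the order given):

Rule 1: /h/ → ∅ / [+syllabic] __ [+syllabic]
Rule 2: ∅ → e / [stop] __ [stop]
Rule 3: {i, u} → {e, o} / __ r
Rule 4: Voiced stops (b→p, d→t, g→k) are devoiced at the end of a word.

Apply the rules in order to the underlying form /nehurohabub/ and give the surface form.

Rule 1 (intervocalic h-deletion): /h/ occurs between vowels /e/ and /u/, so it deletes. /h/ occurs between vowels /o/ and /a/, so it deletes. /nehurohabub/ → neuroabub.
Rule 2 (stop-cluster e-epenthesis): no segment meets the environment; /neuroabub/ is unchanged.
Rule 3 (pre-rhotic lowering): /u/ is a high vowel immediately before /r/, so it lowers to [o]. /neuroabub/ → neoroabub.
Rule 4 (final devoicing): /b/ is a voiced stop in word-final position, so it devoices to [p]. /neoroabub/ → neoroabup.

neoroabup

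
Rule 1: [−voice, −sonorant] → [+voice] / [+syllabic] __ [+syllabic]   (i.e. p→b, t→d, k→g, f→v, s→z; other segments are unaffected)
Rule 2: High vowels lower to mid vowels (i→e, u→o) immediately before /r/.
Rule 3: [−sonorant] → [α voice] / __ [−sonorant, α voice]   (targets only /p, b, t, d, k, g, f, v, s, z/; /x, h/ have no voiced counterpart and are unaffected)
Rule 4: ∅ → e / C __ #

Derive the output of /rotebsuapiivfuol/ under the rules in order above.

rodepsuabiiffuole

Rule 1 (intervocalic voicing): /t/ is a voiceless obstruent between vowels /o/ and /e/, so it voices to [d]. /p/ is a voiceless obstruent between vowels /a/ and /i/, so it voices to [b]. /rotebsuapiivfuol/ → rodebsuabiivfuol.
Rule 2 (pre-rhotic lowering): no segment meets the environment; /rodebsuabiivfuol/ is unchanged.
Rule 3 (regressive voicing assimilation): /b/ precedes the voiceless obstruent /s/, so it devoices to [p] by assimilation. /v/ precedes the voiceless obstruent /f/, so it devoices to [f] by assimilation. /rodebsuabiivfuol/ → rodepsuabiiffuol.
Rule 4 (final e-epenthesis): the form ends in the consonant /l/, so [e] is inserted word-finally. /rodepsuabiiffuol/ → rodepsuabiiffuole.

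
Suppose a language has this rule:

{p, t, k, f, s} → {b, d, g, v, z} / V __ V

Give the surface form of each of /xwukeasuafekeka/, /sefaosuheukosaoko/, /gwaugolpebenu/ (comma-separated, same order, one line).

/xwukeasuafekeka/: /k/ is a voiceless obstruent between vowels /u/ and /e/, so it voices to [g]. /s/ is a voiceless obstruent between vowels /a/ and /u/, so it voices to [z]. /f/ is a voiceless obstruent between vowels /a/ and /e/, so it voices to [v]. /k/ is a voiceless obstruent between vowels /e/ and /e/, so it voices to [g]. /k/ is a voiceless obstruent between vowels /e/ and /a/, so it voices to [g]. → [xwugeazuavegega].
/sefaosuheukosaoko/: /f/ is a voiceless obstruent between vowels /e/ and /a/, so it voices to [v]. /s/ is a voiceless obstruent between vowels /o/ and /u/, so it voices to [z]. /k/ is a voiceless obstruent between vowels /u/ and /o/, so it voices to [g]. /s/ is a voiceless obstruent between vowels /o/ and /a/, so it voices to [z]. /k/ is a voiceless obstruent between vowels /o/ and /o/, so it voices to [g]. → [sevaozuheugozaogo].
/gwaugolpebenu/: the rule's environment is not met; surfaces unchanged as [gwaugolpebenu].

xwugeazuavegega, sevaozuheugozaogo, gwaugolpebenu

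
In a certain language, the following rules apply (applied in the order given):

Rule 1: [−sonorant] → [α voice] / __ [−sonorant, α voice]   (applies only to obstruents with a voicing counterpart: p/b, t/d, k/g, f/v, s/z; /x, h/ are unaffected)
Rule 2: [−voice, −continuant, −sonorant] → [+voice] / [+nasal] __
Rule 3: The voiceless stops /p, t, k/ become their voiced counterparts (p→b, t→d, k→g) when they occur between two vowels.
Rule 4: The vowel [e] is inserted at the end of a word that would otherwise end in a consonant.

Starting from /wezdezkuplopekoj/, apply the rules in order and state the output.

Rule 1 (regressive voicing assimilation): /z/ precedes the voiceless obstruent /k/, so it devoices to [s] by assimilation. /wezdezkuplopekoj/ → wezdeskuplopekoj.
Rule 2 (post-nasal voicing): no segment meets the environment; /wezdeskuplopekoj/ is unchanged.
Rule 3 (intervocalic voicing): /p/ is a voiceless stop between vowels /o/ and /e/, so it voices to [b]. /k/ is a voiceless stop between vowels /e/ and /o/, so it voices to [g]. /wezdeskuplopekoj/ → wezdeskuplobegoj.
Rule 4 (final e-epenthesis): the form ends in the consonant /j/, so [e] is inserted word-finally. /wezdeskuplobegoj/ → wezdeskuplobegoje.

wezdeskuplobegoje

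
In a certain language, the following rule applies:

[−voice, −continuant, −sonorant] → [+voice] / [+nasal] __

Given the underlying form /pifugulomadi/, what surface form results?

No segment of /pifugulomadi/ meets the structural description of the rule, so the form surfaces unchanged.

pifugulomadi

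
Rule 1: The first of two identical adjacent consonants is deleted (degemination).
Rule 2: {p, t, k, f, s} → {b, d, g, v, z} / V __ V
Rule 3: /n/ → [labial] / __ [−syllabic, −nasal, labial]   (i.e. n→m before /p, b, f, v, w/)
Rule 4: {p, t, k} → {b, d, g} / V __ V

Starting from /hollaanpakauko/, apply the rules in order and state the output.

Rule 1 (degemination): /ll/ is a geminate; the first /l/ deletes. /hollaanpakauko/ → holaanpakauko.
Rule 2 (intervocalic voicing): /k/ is a voiceless obstruent between vowels /a/ and /a/, so it voices to [g]. /k/ is a voiceless obstruent between vowels /u/ and /o/, so it voices to [g]. /holaanpakauko/ → holaanpagaugo.
Rule 3 (nasal place assimilation): /n/ precedes the labial consonant /p/, so it assimilates in place to [m]. /holaanpagaugo/ → holaampagaugo.
Rule 4 (intervocalic voicing): no segment meets the environment; /holaampagaugo/ is unchanged.

holaampagaugo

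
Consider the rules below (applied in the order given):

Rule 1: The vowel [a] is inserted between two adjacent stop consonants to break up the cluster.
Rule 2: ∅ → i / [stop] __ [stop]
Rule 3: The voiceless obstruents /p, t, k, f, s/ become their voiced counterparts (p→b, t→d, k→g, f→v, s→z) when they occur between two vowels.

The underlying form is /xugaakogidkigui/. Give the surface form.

Rule 1 (stop-cluster a-epenthesis): /d/ and /k/ form a stop–stop cluster, so [a] is inserted between them. /xugaakogidkigui/ → xugaakogidakigui.
Rule 2 (stop-cluster i-epenthesis): no segment meets the environment; /xugaakogidakigui/ is unchanged.
Rule 3 (intervocalic voicing): /k/ is a voiceless obstruent between vowels /a/ and /o/, so it voices to [g]. /k/ is a voiceless obstruent between vowels /a/ and /i/, so it voices to [g]. /xugaakogidakigui/ → xugaagogidagigui.

xugaagogidagigui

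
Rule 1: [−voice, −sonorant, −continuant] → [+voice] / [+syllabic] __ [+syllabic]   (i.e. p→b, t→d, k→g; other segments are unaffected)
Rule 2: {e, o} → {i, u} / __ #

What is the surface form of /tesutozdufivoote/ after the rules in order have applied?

tesudozdufivoodi

Rule 1 (intervocalic voicing): /t/ is a voiceless stop between vowels /u/ and /o/, so it voices to [d]. /t/ is a voiceless stop between vowels /o/ and /e/, so it voices to [d]. /tesutozdufivoote/ → tesudozdufivoode.
Rule 2 (final vowel raising): /e/ is a mid vowel in word-final position, so it raises to [i]. /tesudozdufivoode/ → tesudozdufivoodi.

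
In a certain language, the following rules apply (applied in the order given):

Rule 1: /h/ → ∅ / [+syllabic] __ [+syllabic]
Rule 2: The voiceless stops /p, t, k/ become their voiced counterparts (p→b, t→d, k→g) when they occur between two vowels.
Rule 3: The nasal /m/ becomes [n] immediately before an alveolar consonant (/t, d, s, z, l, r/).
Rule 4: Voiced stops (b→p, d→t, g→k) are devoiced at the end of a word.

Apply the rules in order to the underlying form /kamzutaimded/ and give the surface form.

kanzudaindet

Rule 1 (intervocalic h-deletion): no segment meets the environment; /kamzutaimded/ is unchanged.
Rule 2 (intervocalic voicing): /t/ is a voiceless stop between vowels /u/ and /a/, so it voices to [d]. /kamzutaimded/ → kamzudaimded.
Rule 3 (nasal place assimilation): /m/ precedes the alveolar consonant /z/, so it assimilates in place to [n]. /m/ precedes the alveolar consonant /d/, so it assimilates in place to [n]. /kamzudaimded/ → kanzudainded.
Rule 4 (final devoicing): /d/ is a voiced stop in word-final position, so it devoices to [t]. /kanzudainded/ → kanzudaindet.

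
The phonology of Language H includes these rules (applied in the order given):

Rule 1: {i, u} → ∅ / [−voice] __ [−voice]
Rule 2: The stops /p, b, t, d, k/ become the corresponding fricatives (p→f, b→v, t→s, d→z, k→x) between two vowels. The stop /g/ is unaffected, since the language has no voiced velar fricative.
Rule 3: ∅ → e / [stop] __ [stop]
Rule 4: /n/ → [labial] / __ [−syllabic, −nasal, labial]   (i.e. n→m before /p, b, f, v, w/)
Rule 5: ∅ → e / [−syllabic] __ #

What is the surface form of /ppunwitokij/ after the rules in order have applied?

pepumwisoxije

Rule 1 (high vowel syncope): no segment meets the environment; /ppunwitokij/ is unchanged.
Rule 2 (intervocalic spirantization): /t/ is a stop between vowels /i/ and /o/, so it spirantizes to the fricative [s]. /k/ is a stop between vowels /o/ and /i/, so it spirantizes to the fricative [x]. /ppunwitokij/ → ppunwisoxij.
Rule 3 (stop-cluster e-epenthesis): /p/ and /p/ form a stop–stop cluster, so [e] is inserted between them. /ppunwisoxij/ → pepunwisoxij.
Rule 4 (nasal place assimilation): /n/ precedes the labial consonant /w/, so it assimilates in place to [m]. /pepunwisoxij/ → pepumwisoxij.
Rule 5 (final e-epenthesis): the form ends in the consonant /j/, so [e] is inserted word-finally. /pepumwisoxij/ → pepumwisoxije.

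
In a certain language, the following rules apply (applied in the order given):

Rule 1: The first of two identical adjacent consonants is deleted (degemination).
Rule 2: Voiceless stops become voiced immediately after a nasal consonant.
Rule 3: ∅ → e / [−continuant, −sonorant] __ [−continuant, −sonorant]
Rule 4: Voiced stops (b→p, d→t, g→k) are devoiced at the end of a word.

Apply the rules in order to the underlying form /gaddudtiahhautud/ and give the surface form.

Rule 1 (degemination): /dd/ is a geminate; the first /d/ deletes. /hh/ is a geminate; the first /h/ deletes. /gaddudtiahhautud/ → gadudtiahautud.
Rule 2 (post-nasal voicing): no segment meets the environment; /gadudtiahautud/ is unchanged.
Rule 3 (stop-cluster e-epenthesis): /d/ and /t/ form a stop–stop cluster, so [e] is inserted between them. /gadudtiahautud/ → gadudetiahautud.
Rule 4 (final devoicing): /d/ is a voiced stop in word-final position, so it devoices to [t]. /gadudetiahautud/ → gadudetiahautut.

gadudetiahautut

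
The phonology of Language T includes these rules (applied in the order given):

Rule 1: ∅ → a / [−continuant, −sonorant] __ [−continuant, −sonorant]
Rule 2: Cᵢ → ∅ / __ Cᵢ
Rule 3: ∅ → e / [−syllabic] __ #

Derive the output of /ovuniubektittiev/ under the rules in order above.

Rule 1 (stop-cluster a-epenthesis): /k/ and /t/ form a stop–stop cluster, so [a] is inserted between them. /t/ and /t/ form a stop–stop cluster, so [a] is inserted between them. /ovuniubektittiev/ → ovuniubekatitatiev.
Rule 2 (degemination): no segment meets the environment; /ovuniubekatitatiev/ is unchanged.
Rule 3 (final e-epenthesis): the form ends in the consonant /v/, so [e] is inserted word-finally. /ovuniubekatitatiev/ → ovuniubekatitatieve.

ovuniubekatitatieve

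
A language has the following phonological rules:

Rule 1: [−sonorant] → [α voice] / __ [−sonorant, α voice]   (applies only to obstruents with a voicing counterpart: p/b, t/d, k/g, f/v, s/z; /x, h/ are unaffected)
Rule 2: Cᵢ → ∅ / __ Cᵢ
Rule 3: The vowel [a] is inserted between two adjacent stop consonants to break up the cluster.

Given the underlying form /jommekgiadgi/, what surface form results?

Rule 1 (regressive voicing assimilation): /k/ precedes the voiced obstruent /g/, so it voices to [g] by assimilation. /jommekgiadgi/ → jommeggiadgi.
Rule 2 (degemination): /mm/ is a geminate; the first /m/ deletes. /gg/ is a geminate; the first /g/ deletes. /jommeggiadgi/ → jomegiadgi.
Rule 3 (stop-cluster a-epenthesis): /d/ and /g/ form a stop–stop cluster, so [a] is inserted between them. /jomegiadgi/ → jomegiadagi.

jomegiadagi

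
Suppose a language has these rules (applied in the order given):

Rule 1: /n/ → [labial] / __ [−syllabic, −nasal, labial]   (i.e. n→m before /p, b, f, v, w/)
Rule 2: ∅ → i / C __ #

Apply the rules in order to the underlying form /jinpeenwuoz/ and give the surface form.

jimpeemwuozi

Rule 1 (nasal place assimilation): /n/ precedes the labial consonant /p/, so it assimilates in place to [m]. /n/ precedes the labial consonant /w/, so it assimilates in place to [m]. /jinpeenwuoz/ → jimpeemwuoz.
Rule 2 (final i-epenthesis): the form ends in the consonant /z/, so [i] is inserted word-finally. /jimpeemwuoz/ → jimpeemwuozi.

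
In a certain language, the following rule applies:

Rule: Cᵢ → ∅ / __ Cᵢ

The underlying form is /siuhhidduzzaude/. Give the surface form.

/hh/ is a geminate; the first /h/ deletes.
/dd/ is a geminate; the first /d/ deletes.
/zz/ is a geminate; the first /z/ deletes.
Surface form: [siuhiduzaude].

siuhiduzaude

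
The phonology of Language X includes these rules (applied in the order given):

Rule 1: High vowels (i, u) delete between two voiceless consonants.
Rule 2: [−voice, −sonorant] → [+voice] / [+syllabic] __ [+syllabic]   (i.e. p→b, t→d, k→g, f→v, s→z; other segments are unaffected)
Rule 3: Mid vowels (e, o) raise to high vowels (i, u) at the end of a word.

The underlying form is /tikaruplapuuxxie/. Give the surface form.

Rule 1 (high vowel syncope): /i/ is a high vowel flanked by voiceless consonants /t/ and /k/, so it deletes. /tikaruplapuuxxie/ → tkaruplapuuxxie.
Rule 2 (intervocalic voicing): /p/ is a voiceless obstruent between vowels /a/ and /u/, so it voices to [b]. /tkaruplapuuxxie/ → tkaruplabuuxxie.
Rule 3 (final vowel raising): /e/ is a mid vowel in word-final position, so it raises to [i]. /tkaruplabuuxxie/ → tkaruplabuuxxii.

tkaruplabuuxxii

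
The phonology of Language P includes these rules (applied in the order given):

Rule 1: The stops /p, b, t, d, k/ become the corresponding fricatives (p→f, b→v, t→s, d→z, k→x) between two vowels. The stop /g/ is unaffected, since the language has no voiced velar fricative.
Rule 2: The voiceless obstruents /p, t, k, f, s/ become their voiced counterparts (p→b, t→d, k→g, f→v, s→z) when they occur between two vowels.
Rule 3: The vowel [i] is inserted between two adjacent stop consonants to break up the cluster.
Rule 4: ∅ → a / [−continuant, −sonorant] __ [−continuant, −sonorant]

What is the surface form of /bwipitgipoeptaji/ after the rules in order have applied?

Rule 1 (intervocalic spirantization): /p/ is a stop between vowels /i/ and /i/, so it spirantizes to the fricative [f]. /p/ is a stop between vowels /i/ and /o/, so it spirantizes to the fricative [f]. /bwipitgipoeptaji/ → bwifitgifoeptaji.
Rule 2 (intervocalic voicing): /f/ is a voiceless obstruent between vowels /i/ and /i/, so it voices to [v]. /f/ is a voiceless obstruent between vowels /i/ and /o/, so it voices to [v]. /bwifitgifoeptaji/ → bwivitgivoeptaji.
Rule 3 (stop-cluster i-epenthesis): /t/ and /g/ form a stop–stop cluster, so [i] is inserted between them. /p/ and /t/ form a stop–stop cluster, so [i] is inserted between them. /bwivitgivoeptaji/ → bwivitigivoepitaji.
Rule 4 (stop-cluster a-epenthesis): no segment meets the environment; /bwivitigivoepitaji/ is unchanged.

bwivitigivoepitaji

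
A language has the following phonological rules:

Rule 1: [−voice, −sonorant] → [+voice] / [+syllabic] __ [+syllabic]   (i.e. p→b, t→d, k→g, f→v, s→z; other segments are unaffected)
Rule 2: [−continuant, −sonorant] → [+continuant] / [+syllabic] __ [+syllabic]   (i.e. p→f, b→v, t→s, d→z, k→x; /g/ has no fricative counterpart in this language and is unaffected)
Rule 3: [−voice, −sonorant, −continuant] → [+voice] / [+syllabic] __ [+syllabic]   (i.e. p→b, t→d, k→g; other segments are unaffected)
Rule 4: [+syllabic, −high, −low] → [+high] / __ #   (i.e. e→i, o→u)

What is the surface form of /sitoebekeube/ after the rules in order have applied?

Rule 1 (intervocalic voicing): /t/ is a voiceless obstruent between vowels /i/ and /o/, so it voices to [d]. /k/ is a voiceless obstruent between vowels /e/ and /e/, so it voices to [g]. /sitoebekeube/ → sidoebegeube.
Rule 2 (intervocalic spirantization): /d/ is a stop between vowels /i/ and /o/, so it spirantizes to the fricative [z]. /b/ is a stop between vowels /e/ and /e/, so it spirantizes to the fricative [v]. /b/ is a stop between vowels /u/ and /e/, so it spirantizes to the fricative [v]. /sidoebegeube/ → sizoevegeuve.
Rule 3 (intervocalic voicing): no segment meets the environment; /sizoevegeuve/ is unchanged.
Rule 4 (final vowel raising): /e/ is a mid vowel in word-final position, so it raises to [i]. /sizoevegeuve/ → sizoevegeuvi.

sizoevegeuvi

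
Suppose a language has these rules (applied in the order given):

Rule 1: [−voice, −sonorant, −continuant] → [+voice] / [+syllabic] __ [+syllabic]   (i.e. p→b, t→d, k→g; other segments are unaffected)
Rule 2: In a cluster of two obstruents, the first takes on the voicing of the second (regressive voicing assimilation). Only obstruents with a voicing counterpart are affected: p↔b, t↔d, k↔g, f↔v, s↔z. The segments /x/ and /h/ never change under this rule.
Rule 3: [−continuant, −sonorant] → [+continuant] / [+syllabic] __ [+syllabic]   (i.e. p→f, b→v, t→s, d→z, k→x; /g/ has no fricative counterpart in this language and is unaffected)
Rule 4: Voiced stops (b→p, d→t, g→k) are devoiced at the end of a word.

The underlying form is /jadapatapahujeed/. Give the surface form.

jazavazavahujeet

Rule 1 (intervocalic voicing): /p/ is a voiceless stop between vowels /a/ and /a/, so it voices to [b]. /t/ is a voiceless stop between vowels /a/ and /a/, so it voices to [d]. /p/ is a voiceless stop between vowels /a/ and /a/, so it voices to [b]. /jadapatapahujeed/ → jadabadabahujeed.
Rule 2 (regressive voicing assimilation): no segment meets the environment; /jadabadabahujeed/ is unchanged.
Rule 3 (intervocalic spirantization): /d/ is a stop between vowels /a/ and /a/, so it spirantizes to the fricative [z]. /b/ is a stop between vowels /a/ and /a/, so it spirantizes to the fricative [v]. /d/ is a stop between vowels /a/ and /a/, so it spirantizes to the fricative [z]. /b/ is a stop between vowels /a/ and /a/, so it spirantizes to the fricative [v]. /jadabadabahujeed/ → jazavazavahujeed.
Rule 4 (final devoicing): /d/ is a voiced stop in word-final position, so it devoices to [t]. /jazavazavahujeed/ → jazavazavahujeet.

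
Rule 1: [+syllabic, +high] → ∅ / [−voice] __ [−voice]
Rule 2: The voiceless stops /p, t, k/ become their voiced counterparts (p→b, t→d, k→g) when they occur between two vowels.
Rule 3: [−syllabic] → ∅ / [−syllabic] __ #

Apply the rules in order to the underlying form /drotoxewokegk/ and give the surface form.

drodoxewogeg

Rule 1 (high vowel syncope): no segment meets the environment; /drotoxewokegk/ is unchanged.
Rule 2 (intervocalic voicing): /t/ is a voiceless stop between vowels /o/ and /o/, so it voices to [d]. /k/ is a voiceless stop between vowels /o/ and /e/, so it voices to [g]. /drotoxewokegk/ → drodoxewogegk.
Rule 3 (final cluster simplification): /k/ is the second consonant of a word-final cluster /gk/, so it deletes. /drodoxewogegk/ → drodoxewogeg.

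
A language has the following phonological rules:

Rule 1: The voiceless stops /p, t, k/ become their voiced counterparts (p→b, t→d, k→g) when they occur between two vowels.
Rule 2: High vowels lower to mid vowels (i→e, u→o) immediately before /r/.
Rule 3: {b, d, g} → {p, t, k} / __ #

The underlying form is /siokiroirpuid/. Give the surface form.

Rule 1 (intervocalic voicing): /k/ is a voiceless stop between vowels /o/ and /i/, so it voices to [g]. /siokiroirpuid/ → siogiroirpuid.
Rule 2 (pre-rhotic lowering): /i/ is a high vowel immediately before /r/, so it lowers to [e]. /i/ is a high vowel immediately before /r/, so it lowers to [e]. /siogiroirpuid/ → siogeroerpuid.
Rule 3 (final devoicing): /d/ is a voiced stop in word-final position, so it devoices to [t]. /siogeroerpuid/ → siogeroerpuit.

siogeroerpuit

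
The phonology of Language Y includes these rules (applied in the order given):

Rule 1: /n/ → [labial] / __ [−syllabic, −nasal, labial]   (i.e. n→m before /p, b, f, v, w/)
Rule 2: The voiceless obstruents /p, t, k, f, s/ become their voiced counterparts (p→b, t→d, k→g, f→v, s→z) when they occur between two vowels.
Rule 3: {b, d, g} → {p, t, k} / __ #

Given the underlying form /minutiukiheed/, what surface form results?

minudiugiheet

Rule 1 (nasal place assimilation): no segment meets the environment; /minutiukiheed/ is unchanged.
Rule 2 (intervocalic voicing): /t/ is a voiceless obstruent between vowels /u/ and /i/, so it voices to [d]. /k/ is a voiceless obstruent between vowels /u/ and /i/, so it voices to [g]. /minutiukiheed/ → minudiugiheed.
Rule 3 (final devoicing): /d/ is a voiced stop in word-final position, so it devoices to [t]. /minudiugiheed/ → minudiugiheet.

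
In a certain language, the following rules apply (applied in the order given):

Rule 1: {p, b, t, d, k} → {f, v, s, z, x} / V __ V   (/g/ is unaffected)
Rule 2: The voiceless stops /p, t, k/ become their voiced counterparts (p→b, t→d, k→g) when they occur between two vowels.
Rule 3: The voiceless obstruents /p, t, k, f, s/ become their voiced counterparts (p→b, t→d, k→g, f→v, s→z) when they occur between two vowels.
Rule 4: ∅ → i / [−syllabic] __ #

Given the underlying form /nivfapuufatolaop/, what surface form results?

nivfavuuvazolaopi

Rule 1 (intervocalic spirantization): /p/ is a stop between vowels /a/ and /u/, so it spirantizes to the fricative [f]. /t/ is a stop between vowels /a/ and /o/, so it spirantizes to the fricative [s]. /nivfapuufatolaop/ → nivfafuufasolaop.
Rule 2 (intervocalic voicing): no segment meets the environment; /nivfafuufasolaop/ is unchanged.
Rule 3 (intervocalic voicing): /f/ is a voiceless obstruent between vowels /a/ and /u/, so it voices to [v]. /f/ is a voiceless obstruent between vowels /u/ and /a/, so it voices to [v]. /s/ is a voiceless obstruent between vowels /a/ and /o/, so it voices to [z]. /nivfafuufasolaop/ → nivfavuuvazolaop.
Rule 4 (final i-epenthesis): the form ends in the consonant /p/, so [i] is inserted word-finally. /nivfavuuvazolaop/ → nivfavuuvazolaopi.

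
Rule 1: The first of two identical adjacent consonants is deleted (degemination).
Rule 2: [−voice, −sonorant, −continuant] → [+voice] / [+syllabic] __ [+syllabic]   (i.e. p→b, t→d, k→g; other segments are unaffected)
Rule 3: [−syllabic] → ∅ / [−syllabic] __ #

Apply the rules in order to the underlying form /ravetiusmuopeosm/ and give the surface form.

Rule 1 (degemination): no segment meets the environment; /ravetiusmuopeosm/ is unchanged.
Rule 2 (intervocalic voicing): /t/ is a voiceless stop between vowels /e/ and /i/, so it voices to [d]. /p/ is a voiceless stop between vowels /o/ and /e/, so it voices to [b]. /ravetiusmuopeosm/ → ravediusmuobeosm.
Rule 3 (final cluster simplification): /m/ is the second consonant of a word-final cluster /sm/, so it deletes. /ravediusmuobeosm/ → ravediusmuobeos.

ravediusmuobeos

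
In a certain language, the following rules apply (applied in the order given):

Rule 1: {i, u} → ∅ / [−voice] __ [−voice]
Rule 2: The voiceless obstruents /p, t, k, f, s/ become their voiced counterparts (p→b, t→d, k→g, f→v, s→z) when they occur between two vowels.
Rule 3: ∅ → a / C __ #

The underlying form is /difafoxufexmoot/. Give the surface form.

divavoxfexmoota

Rule 1 (high vowel syncope): /u/ is a high vowel flanked by voiceless consonants /x/ and /f/, so it deletes. /difafoxufexmoot/ → difafoxfexmoot.
Rule 2 (intervocalic voicing): /f/ is a voiceless obstruent between vowels /i/ and /a/, so it voices to [v]. /f/ is a voiceless obstruent between vowels /a/ and /o/, so it voices to [v]. /difafoxfexmoot/ → divavoxfexmoot.
Rule 3 (final a-epenthesis): the form ends in the consonant /t/, so [a] is inserted word-finally. /divavoxfexmoot/ → divavoxfexmoota.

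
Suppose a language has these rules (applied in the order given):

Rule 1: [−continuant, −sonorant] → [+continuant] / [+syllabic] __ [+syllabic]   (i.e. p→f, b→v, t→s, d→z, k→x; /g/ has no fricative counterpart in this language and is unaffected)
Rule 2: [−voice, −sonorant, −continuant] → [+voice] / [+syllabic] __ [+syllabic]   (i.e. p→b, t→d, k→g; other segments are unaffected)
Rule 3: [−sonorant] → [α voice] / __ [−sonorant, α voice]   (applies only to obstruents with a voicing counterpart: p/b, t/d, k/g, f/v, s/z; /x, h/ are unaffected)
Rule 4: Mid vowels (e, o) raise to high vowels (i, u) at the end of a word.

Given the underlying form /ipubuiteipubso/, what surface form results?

ifuvuiseifupsu

Rule 1 (intervocalic spirantization): /p/ is a stop between vowels /i/ and /u/, so it spirantizes to the fricative [f]. /b/ is a stop between vowels /u/ and /u/, so it spirantizes to the fricative [v]. /t/ is a stop between vowels /i/ and /e/, so it spirantizes to the fricative [s]. /p/ is a stop between vowels /i/ and /u/, so it spirantizes to the fricative [f]. /ipubuiteipubso/ → ifuvuiseifubso.
Rule 2 (intervocalic voicing): no segment meets the environment; /ifuvuiseifubso/ is unchanged.
Rule 3 (regressive voicing assimilation): /b/ precedes the voiceless obstruent /s/, so it devoices to [p] by assimilation. /ifuvuiseifubso/ → ifuvuiseifupso.
Rule 4 (final vowel raising): /o/ is a mid vowel in word-final position, so it raises to [u]. /ifuvuiseifupso/ → ifuvuiseifupsu.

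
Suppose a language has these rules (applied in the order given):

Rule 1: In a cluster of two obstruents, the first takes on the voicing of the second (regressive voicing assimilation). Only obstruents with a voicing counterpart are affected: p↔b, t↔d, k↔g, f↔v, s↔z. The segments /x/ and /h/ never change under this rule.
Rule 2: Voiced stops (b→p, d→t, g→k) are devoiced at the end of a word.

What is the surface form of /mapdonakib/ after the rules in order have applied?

mabdonakip

Rule 1 (regressive voicing assimilation): /p/ precedes the voiced obstruent /d/, so it voices to [b] by assimilation. /mapdonakib/ → mabdonakib.
Rule 2 (final devoicing): /b/ is a voiced stop in word-final position, so it devoices to [p]. /mabdonakib/ → mabdonakip.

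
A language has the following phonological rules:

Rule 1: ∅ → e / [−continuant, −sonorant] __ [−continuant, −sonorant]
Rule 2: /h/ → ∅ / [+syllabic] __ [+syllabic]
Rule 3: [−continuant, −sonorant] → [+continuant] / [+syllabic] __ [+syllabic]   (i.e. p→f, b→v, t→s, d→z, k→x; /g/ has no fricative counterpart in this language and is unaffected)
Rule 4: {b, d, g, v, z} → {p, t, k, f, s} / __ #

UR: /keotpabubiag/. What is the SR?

Rule 1 (stop-cluster e-epenthesis): /t/ and /p/ form a stop–stop cluster, so [e] is inserted between them. /keotpabubiag/ → keotepabubiag.
Rule 2 (intervocalic h-deletion): no segment meets the environment; /keotepabubiag/ is unchanged.
Rule 3 (intervocalic spirantization): /t/ is a stop between vowels /o/ and /e/, so it spirantizes to the fricative [s]. /p/ is a stop between vowels /e/ and /a/, so it spirantizes to the fricative [f]. /b/ is a stop between vowels /a/ and /u/, so it spirantizes to the fricative [v]. /b/ is a stop between vowels /u/ and /i/, so it spirantizes to the fricative [v]. /keotepabubiag/ → keosefavuviag.
Rule 4 (final devoicing): /g/ is a voiced obstruent in word-final position, so it devoices to [k]. /keosefavuviag/ → keosefavuviak.

keosefavuviak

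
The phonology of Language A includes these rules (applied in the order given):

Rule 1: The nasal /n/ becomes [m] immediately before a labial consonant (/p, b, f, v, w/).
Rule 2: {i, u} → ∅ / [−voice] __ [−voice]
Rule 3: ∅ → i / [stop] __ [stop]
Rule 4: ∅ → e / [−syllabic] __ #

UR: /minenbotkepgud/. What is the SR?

minembotikepigude

Rule 1 (nasal place assimilation): /n/ precedes the labial consonant /b/, so it assimilates in place to [m]. /minenbotkepgud/ → minembotkepgud.
Rule 2 (high vowel syncope): no segment meets the environment; /minembotkepgud/ is unchanged.
Rule 3 (stop-cluster i-epenthesis): /t/ and /k/ form a stop–stop cluster, so [i] is inserted between them. /p/ and /g/ form a stop–stop cluster, so [i] is inserted between them. /minembotkepgud/ → minembotikepigud.
Rule 4 (final e-epenthesis): the form ends in the consonant /d/, so [e] is inserted word-finally. /minembotikepigud/ → minembotikepigude.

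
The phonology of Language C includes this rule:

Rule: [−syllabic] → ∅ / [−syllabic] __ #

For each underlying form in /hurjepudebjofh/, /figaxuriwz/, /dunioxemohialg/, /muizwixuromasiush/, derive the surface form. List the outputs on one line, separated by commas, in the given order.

/hurjepudebjofh/: /h/ is the second consonant of a word-final cluster /fh/, so it deletes. → [hurjepudebjof].
/figaxuriwz/: /z/ is the second consonant of a word-final cluster /wz/, so it deletes. → [figaxuriw].
/dunioxemohialg/: /g/ is the second consonant of a word-final cluster /lg/, so it deletes. → [dunioxemohial].
/muizwixuromasiush/: /h/ is the second consonant of a word-final cluster /sh/, so it deletes. → [muizwixuromasius].

hurjepudebjof, figaxuriw, dunioxemohial, muizwixuromasius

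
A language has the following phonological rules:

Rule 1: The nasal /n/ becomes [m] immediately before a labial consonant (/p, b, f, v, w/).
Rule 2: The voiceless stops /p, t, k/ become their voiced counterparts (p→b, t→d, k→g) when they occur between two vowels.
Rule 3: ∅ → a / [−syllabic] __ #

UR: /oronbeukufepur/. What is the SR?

orombeugufebura

Rule 1 (nasal place assimilation): /n/ precedes the labial consonant /b/, so it assimilates in place to [m]. /oronbeukufepur/ → orombeukufepur.
Rule 2 (intervocalic voicing): /k/ is a voiceless stop between vowels /u/ and /u/, so it voices to [g]. /p/ is a voiceless stop between vowels /e/ and /u/, so it voices to [b]. /orombeukufepur/ → orombeugufebur.
Rule 3 (final a-epenthesis): the form ends in the consonant /r/, so [a] is inserted word-finally. /orombeugufebur/ → orombeugufebura.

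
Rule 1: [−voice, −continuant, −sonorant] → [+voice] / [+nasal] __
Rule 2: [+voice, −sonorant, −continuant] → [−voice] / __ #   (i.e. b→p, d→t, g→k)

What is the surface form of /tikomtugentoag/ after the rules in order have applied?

tikomdugendoak

Rule 1 (post-nasal voicing): /t/ is a voiceless stop immediately after the nasal /m/, so it voices to [d]. /t/ is a voiceless stop immediately after the nasal /n/, so it voices to [d]. /tikomtugentoag/ → tikomdugendoag.
Rule 2 (final devoicing): /g/ is a voiced stop in word-final position, so it devoices to [k]. /tikomdugendoag/ → tikomdugendoak.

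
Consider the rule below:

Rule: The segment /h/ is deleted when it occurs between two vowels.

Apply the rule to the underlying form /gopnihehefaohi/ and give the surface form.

/h/ occurs between vowels /i/ and /e/, so it deletes.
/h/ occurs between vowels /e/ and /e/, so it deletes.
/h/ occurs between vowels /o/ and /i/, so it deletes.
Surface form: [gopnieefaoi].

gopnieefaoi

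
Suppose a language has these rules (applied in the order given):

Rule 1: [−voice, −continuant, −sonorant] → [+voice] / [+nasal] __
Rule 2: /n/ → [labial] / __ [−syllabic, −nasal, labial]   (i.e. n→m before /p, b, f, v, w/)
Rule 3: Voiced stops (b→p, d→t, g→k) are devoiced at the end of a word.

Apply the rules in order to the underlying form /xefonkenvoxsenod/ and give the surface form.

xefongemvoxsenot

Rule 1 (post-nasal voicing): /k/ is a voiceless stop immediately after the nasal /n/, so it voices to [g]. /xefonkenvoxsenod/ → xefongenvoxsenod.
Rule 2 (nasal place assimilation): /n/ precedes the labial consonant /v/, so it assimilates in place to [m]. /xefongenvoxsenod/ → xefongemvoxsenod.
Rule 3 (final devoicing): /d/ is a voiced stop in word-final position, so it devoices to [t]. /xefongemvoxsenod/ → xefongemvoxsenot.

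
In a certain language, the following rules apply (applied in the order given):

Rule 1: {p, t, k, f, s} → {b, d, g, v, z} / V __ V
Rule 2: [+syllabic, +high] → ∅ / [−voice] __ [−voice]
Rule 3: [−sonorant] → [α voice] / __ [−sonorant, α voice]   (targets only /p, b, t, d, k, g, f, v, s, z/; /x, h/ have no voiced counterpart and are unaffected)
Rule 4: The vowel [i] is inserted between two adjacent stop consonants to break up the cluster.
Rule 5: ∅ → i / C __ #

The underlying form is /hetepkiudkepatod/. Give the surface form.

Rule 1 (intervocalic voicing): /t/ is a voiceless obstruent between vowels /e/ and /e/, so it voices to [d]. /p/ is a voiceless obstruent between vowels /e/ and /a/, so it voices to [b]. /t/ is a voiceless obstruent between vowels /a/ and /o/, so it voices to [d]. /hetepkiudkepatod/ → hedepkiudkebadod.
Rule 2 (high vowel syncope): no segment meets the environment; /hedepkiudkebadod/ is unchanged.
Rule 3 (regressive voicing assimilation): /d/ precedes the voiceless obstruent /k/, so it devoices to [t] by assimilation. /hedepkiudkebadod/ → hedepkiutkebadod.
Rule 4 (stop-cluster i-epenthesis): /p/ and /k/ form a stop–stop cluster, so [i] is inserted between them. /t/ and /k/ form a stop–stop cluster, so [i] is inserted between them. /hedepkiutkebadod/ → hedepikiutikebadod.
Rule 5 (final i-epenthesis): the form ends in the consonant /d/, so [i] is inserted word-finally. /hedepikiutikebadod/ → hedepikiutikebadodi.

hedepikiutikebadodi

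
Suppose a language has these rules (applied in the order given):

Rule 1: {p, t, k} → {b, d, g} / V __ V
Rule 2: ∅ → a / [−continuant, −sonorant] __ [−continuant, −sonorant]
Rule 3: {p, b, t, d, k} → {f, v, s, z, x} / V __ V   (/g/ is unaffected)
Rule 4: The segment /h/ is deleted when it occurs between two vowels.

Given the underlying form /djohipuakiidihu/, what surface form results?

Rule 1 (intervocalic voicing): /p/ is a voiceless stop between vowels /i/ and /u/, so it voices to [b]. /k/ is a voiceless stop between vowels /a/ and /i/, so it voices to [g]. /djohipuakiidihu/ → djohibuagiidihu.
Rule 2 (stop-cluster a-epenthesis): no segment meets the environment; /djohibuagiidihu/ is unchanged.
Rule 3 (intervocalic spirantization): /b/ is a stop between vowels /i/ and /u/, so it spirantizes to the fricative [v]. /d/ is a stop between vowels /i/ and /i/, so it spirantizes to the fricative [z]. /djohibuagiidihu/ → djohivuagiizihu.
Rule 4 (intervocalic h-deletion): /h/ occurs between vowels /o/ and /i/, so it deletes. /h/ occurs between vowels /i/ and /u/, so it deletes. /djohivuagiizihu/ → djoivuagiiziu.

djoivuagiiziu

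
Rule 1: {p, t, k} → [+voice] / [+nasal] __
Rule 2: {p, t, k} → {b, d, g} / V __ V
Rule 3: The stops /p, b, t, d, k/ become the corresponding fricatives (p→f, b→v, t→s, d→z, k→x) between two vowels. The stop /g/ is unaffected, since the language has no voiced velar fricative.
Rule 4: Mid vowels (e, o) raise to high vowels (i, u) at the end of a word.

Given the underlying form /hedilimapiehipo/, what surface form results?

Rule 1 (post-nasal voicing): no segment meets the environment; /hedilimapiehipo/ is unchanged.
Rule 2 (intervocalic voicing): /p/ is a voiceless stop between vowels /a/ and /i/, so it voices to [b]. /p/ is a voiceless stop between vowels /i/ and /o/, so it voices to [b]. /hedilimapiehipo/ → hedilimabiehibo.
Rule 3 (intervocalic spirantization): /d/ is a stop between vowels /e/ and /i/, so it spirantizes to the fricative [z]. /b/ is a stop between vowels /a/ and /i/, so it spirantizes to the fricative [v]. /b/ is a stop between vowels /i/ and /o/, so it spirantizes to the fricative [v]. /hedilimabiehibo/ → hezilimaviehivo.
Rule 4 (final vowel raising): /o/ is a mid vowel in word-final position, so it raises to [u]. /hezilimaviehivo/ → hezilimaviehivu.

hezilimaviehivu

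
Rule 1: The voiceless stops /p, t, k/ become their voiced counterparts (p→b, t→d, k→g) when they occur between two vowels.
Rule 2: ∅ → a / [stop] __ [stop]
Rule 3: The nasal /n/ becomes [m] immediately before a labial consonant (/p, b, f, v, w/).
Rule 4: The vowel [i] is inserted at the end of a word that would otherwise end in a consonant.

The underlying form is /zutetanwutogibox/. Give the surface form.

Rule 1 (intervocalic voicing): /t/ is a voiceless stop between vowels /u/ and /e/, so it voices to [d]. /t/ is a voiceless stop between vowels /e/ and /a/, so it voices to [d]. /t/ is a voiceless stop between vowels /u/ and /o/, so it voices to [d]. /zutetanwutogibox/ → zudedanwudogibox.
Rule 2 (stop-cluster a-epenthesis): no segment meets the environment; /zudedanwudogibox/ is unchanged.
Rule 3 (nasal place assimilation): /n/ precedes the labial consonant /w/, so it assimilates in place to [m]. /zudedanwudogibox/ → zudedamwudogibox.
Rule 4 (final i-epenthesis): the form ends in the consonant /x/, so [i] is inserted word-finally. /zudedamwudogibox/ → zudedamwudogiboxi.

zudedamwudogiboxi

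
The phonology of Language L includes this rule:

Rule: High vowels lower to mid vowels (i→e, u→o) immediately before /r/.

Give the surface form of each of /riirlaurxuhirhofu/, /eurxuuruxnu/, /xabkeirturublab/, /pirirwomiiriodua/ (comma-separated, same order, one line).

rierlaorxuherhofu, eorxuoruxnu, xabkeertorublab, pererwomieriodua

/riirlaurxuhirhofu/: /i/ is a high vowel immediately before /r/, so it lowers to [e]. /u/ is a high vowel immediately before /r/, so it lowers to [o]. /i/ is a high vowel immediately before /r/, so it lowers to [e]. → [rierlaorxuherhofu].
/eurxuuruxnu/: /u/ is a high vowel immediately before /r/, so it lowers to [o]. /u/ is a high vowel immediately before /r/, so it lowers to [o]. → [eorxuoruxnu].
/xabkeirturublab/: /i/ is a high vowel immediately before /r/, so it lowers to [e]. /u/ is a high vowel immediately before /r/, so it lowers to [o]. → [xabkeertorublab].
/pirirwomiiriodua/: /i/ is a high vowel immediately before /r/, so it lowers to [e]. /i/ is a high vowel immediately before /r/, so it lowers to [e]. /i/ is a high vowel immediately before /r/, so it lowers to [e]. → [pererwomieriodua].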